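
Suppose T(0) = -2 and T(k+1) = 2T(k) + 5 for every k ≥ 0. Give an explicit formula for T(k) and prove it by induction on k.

Claim: T(k) = 3·2^k − 5.

Base case: T(0) = -2, and 3·2^0 − 5 = 3 − 5 = -2.
Assume T(j) = 3·2^j − 5 for some j ≥ 0.
Then T(j+1) = 2T(j) + 5 = 2·(3·2^j − 5) + 5 = 6·2^j − 10 + 5 = 3·2^{j+1} − 5.
So the formula holds for j+1, and by induction T(k) = 3·2^k − 5 for all k ≥ 0.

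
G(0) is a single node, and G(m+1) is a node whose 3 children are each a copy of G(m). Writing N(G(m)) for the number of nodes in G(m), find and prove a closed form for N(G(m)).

Claim: N(G(m)) = (3^{m+1} − 1)/2.

Base case: N(G(0)) = 1, and (3^{0+1} − 1)/2 = 1.
Assume N(G(j)) = (3^{j+1} − 1)/2.
Then N(G(j+1)) = 1 + 3N(G(j)) = 1 + 3·(3^{j+1} − 1)/2 = 1 + (3^{j+2} − 3)/2 = (2 + 3^{j+2} − 3)/2 = (3^{j+2} − 1)/2.
So the formula holds for j+1, and by induction N(G(m)) = (3^{m+1} − 1)/2 for all m ≥ 0.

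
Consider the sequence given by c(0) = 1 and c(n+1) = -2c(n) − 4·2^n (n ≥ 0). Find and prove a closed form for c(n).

Claim: c(n) = 2·(-2)^n − 2^n.

Base case: c(0) = 1, and 2·(-2)^0 − 2^0 = 2 − 1 = 1.
Assume c(k) = 2·(-2)^k − 2^k for some k ≥ 0.
Then c(k+1) = -2c(k) − 4·2^k = -2·(2·(-2)^k − 2^k) − 4·2^k = 2·(-2)^{k+1} + 2·2^k − 4·2^k = 2·(-2)^{k+1} − 2·2^k = 2·(-2)^{k+1} − 2^{k+1}.
Hence c(n) = 2·(-2)^n − 2^n for every n ≥ 0, by induction.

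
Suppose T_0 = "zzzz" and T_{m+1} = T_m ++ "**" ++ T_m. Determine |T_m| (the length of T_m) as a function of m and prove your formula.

Claim: |T_m| = 6·2^m − 2.

Base case: |T_0| = 4, and 6·2^0 − 2 = 4.
Assume |T_k| = 6·2^k − 2.
Then |T_{k+1}| = |T_k| + 2 + |T_k| = 2|T_k| + 2 = 2(6·2^k − 2) + 2 = 6·2^{k+1} − 4 + 2 = 6·2^{k+1} − 2.
So the formula holds for k+1, and by induction |T_m| = 6·2^m − 2 for all m ≥ 0.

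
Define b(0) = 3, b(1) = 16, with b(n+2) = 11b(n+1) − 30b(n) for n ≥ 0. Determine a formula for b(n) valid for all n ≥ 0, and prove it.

Claim: b(n) = 6^n + 2·5^n.

Base cases: b(0) = 3 and 6^0 + 2·5^0 = 3; b(1) = 16 and 6^1 + 2·5^1 = 16.
Assume b(j) = 6^j + 2·5^j for all 0 ≤ j ≤ k, where k ≥ 1.
Then b(k+1) = 11b(k) − 30b(k−1) = 11·(6^k + 2·5^k) − 30·(6^{k−1} + 2·5^{k−1}) = (11·6 − 30)6^{k−1} + 2·(11·5 − 30)5^{k−1} = 36·6^{k−1} + 50·5^{k−1} = 6^{k+1} + 2·5^{k+1}.
By strong induction, b(n) = 6^n + 2·5^n for all n ≥ 0.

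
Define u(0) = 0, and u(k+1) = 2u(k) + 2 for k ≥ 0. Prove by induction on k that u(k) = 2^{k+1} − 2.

Base case: u(0) = 0, and 2^{0+1} − 2 = 2 − 2 = 0.
Assume u(m) = 2^{m+1} − 2 for some m ≥ 0.
Then u(m+1) = 2u(m) + 2 = 2·(2^{m+1} − 2) + 2 = 2^{m+2} − 4 + 2 = 2^{m+2} − 2.
This completes the inductive step, so u(k) = 2^{k+1} − 2 for all k ≥ 0.

u(k) = 2^{k+1} − 2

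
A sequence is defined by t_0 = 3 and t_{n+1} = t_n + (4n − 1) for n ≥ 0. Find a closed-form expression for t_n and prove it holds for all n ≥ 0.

Claim: t_n = 2n^2 − 3n + 3.

Base case: t_0 = 3, and 2·0^2 − 3·0 + 3 = 3.
Assume t_j = 2j^2 − 3j + 3.
Then t_{j+1} = t_j + (4j − 1) = (2j^2 − 3j + 3) + (4j − 1) = 2j^2 + j + 2,
and 2·(j+1)^2 − 3·(j+1) + 3 = 2j^2 + j + 2.
Hence t_n = 2n^2 − 3n + 3 for every n ≥ 0, by induction.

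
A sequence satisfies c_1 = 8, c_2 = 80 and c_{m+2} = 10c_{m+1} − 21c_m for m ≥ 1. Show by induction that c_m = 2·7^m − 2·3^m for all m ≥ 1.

Base cases: c_1 = 8 and 2·7^1 − 2·3^1 = 8; c_2 = 80 and 2·7^2 − 2·3^2 = 80.
Assume c_j = 2·7^j − 2·3^j for all 1 ≤ j ≤ k, where k ≥ 2.
Then c_{k+1} = 10c_k − 21c_{k−1} = 10·(2·7^k − 2·3^k) − 21·(2·7^{k−1} − 2·3^{k−1}) = 2·(10·7 − 21)7^{k−1} − 2·(10·3 − 21)3^{k−1} = 98·7^{k−1} − 18·3^{k−1} = 2·7^{k+1} − 2·3^{k+1}.
This completes the inductive step, so c_m = 2·7^m − 2·3^m for all m ≥ 1.

c_m = 2·7^m − 2·3^m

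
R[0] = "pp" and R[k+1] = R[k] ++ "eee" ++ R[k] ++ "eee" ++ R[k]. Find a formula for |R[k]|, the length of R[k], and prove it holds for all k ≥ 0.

Claim: |R[k]| = 5·3^k − 3.

Base case: |R[0]| = 2, and 5·3^0 − 3 = 2.
Assume |R[r]| = 5·3^r − 3.
Then |R[r+1]| = 3|R[r]| + 6 = 3(5·3^r − 3) + 6 = 5·3^{r+1} − 9 + 6 = 5·3^{r+1} − 3.
Hence |R[k]| = 5·3^k − 3 for every k ≥ 0, by induction.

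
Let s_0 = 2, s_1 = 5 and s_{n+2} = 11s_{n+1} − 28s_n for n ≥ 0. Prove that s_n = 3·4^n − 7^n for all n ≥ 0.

Base cases: s_0 = 2 and 3·4^0 − 7^0 = 2; s_1 = 5 and 3·4^1 − 7^1 = 5.
Assume s_j = 3·4^j − 7^j for all 0 ≤ j ≤ r, where r ≥ 1.
Then s_{r+1} = 11s_r − 28s_{r−1} = 11·(3·4^r − 7^r) − 28·(3·4^{r−1} − 7^{r−1}) = 3·(11·4 − 28)4^{r−1} − (11·7 − 28)7^{r−1} = 48·4^{r−1} − 49·7^{r−1} = 3·4^{r+1} − 7^{r+1}.
Hence s_n = 3·4^n − 7^n for every n ≥ 0, by strong induction.

s_n = 3·4^n − 7^n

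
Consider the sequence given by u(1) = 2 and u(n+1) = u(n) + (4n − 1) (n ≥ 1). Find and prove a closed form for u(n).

Claim: u(n) = 2n^2 − 3n + 3.

Base case: u(1) = 2, and 2·1^2 − 3·1 + 3 = 2.
Assume u(r) = 2r^2 − 3r + 3.
Then u(r+1) = u(r) + (4r − 1) = (2r^2 − 3r + 3) + (4r − 1) = 2r^2 + r + 2,
and 2·(r+1)^2 − 3·(r+1) + 3 = 2r^2 + r + 2.
This completes the inductive step, so u(n) = 2n^2 − 3n + 3 for all n ≥ 1.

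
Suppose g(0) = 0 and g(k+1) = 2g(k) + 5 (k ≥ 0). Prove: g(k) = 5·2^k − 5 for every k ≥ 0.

Base case: g(0) = 0, and 5·2^0 − 5 = 5 − 5 = 0.
Assume g(r) = 5·2^r − 5 for some r ≥ 0.
Then g(r+1) = 2g(r) + 5 = 2·(5·2^r − 5) + 5 = 10·2^r − 10 + 5 = 5·2^{r+1} − 5.
Hence g(k) = 5·2^k − 5 for every k ≥ 0, by induction.

g(k) = 5·2^k − 5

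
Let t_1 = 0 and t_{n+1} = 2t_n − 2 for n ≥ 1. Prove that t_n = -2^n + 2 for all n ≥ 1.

Base case: t_1 = 0, and -2^1 + 2 = -2 + 2 = 0.
Assume t_r = -2^r + 2 for some r ≥ 1.
Then t_{r+1} = 2t_r − 2 = 2·(-2^r + 2) − 2 = -2^{r+1} + 4 − 2 = -2^{r+1} + 2.
By induction, t_n = -2^n + 2 for all n ≥ 1.

t_n = -2^n + 2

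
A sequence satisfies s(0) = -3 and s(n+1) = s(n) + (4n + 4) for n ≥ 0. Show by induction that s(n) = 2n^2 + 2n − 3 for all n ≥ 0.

Base case: s(0) = -3, and 2·0^2 + 2·0 − 3 = -3.
Assume s(m) = 2m^2 + 2m − 3.
Then s(m+1) = s(m) + (4m + 4) = (2m^2 + 2m − 3) + (4m + 4) = 2m^2 + 6m + 1,
and 2·(m+1)^2 + 2·(m+1) − 3 = 2m^2 + 6m + 1.
Hence s(n) = 2n^2 + 2n − 3 for every n ≥ 0, by induction.

s(n) = 2n^2 + 2n − 3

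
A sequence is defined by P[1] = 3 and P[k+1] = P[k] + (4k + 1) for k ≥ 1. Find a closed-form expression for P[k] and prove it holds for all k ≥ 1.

Claim: P[k] = 2k^2 − k + 2.

Base case: P[1] = 3, and 2·1^2 − 1 + 2 = 3.
Assume P[j] = 2j^2 − j + 2.
Then P[j+1] = P[j] + (4j + 1) = (2j^2 − j + 2) + (4j + 1) = 2j^2 + 3j + 3,
and 2·(j+1)^2 − (j+1) + 2 = 2j^2 + 3j + 3.
Hence P[k] = 2k^2 − k + 2 for every k ≥ 1, by induction.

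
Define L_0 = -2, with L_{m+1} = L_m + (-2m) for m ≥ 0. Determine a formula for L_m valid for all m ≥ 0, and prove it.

Claim: L_m = -m^2 + m − 2.

Base case: L_0 = -2, and -0^2 + 0 − 2 = -2.
Assume L_j = -j^2 + j − 2.
Then L_{j+1} = L_j + (-2j) = (-j^2 + j − 2) + (-2j) = -j^2 − j − 2,
and -(j+1)^2 + (j+1) − 2 = -j^2 − j − 2.
This completes the inductive step, so L_m = -m^2 + m − 2 for all m ≥ 0.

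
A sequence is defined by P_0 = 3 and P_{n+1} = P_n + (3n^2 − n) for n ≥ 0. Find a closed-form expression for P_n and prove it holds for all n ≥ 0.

Claim: P_n = n^3 − 2n^2 + n + 3.

Base case: P_0 = 3, and 0^3 − 2·0^2 + 0 + 3 = 3.
Assume P_m = m^3 − 2m^2 + m + 3.
Then P_{m+1} = P_m + (3m^2 − m) = (m^3 − 2m^2 + m + 3) + (3m^2 − m) = m^3 + m^2 + 3,
and (m+1)^3 − 2·(m+1)^2 + (m+1) + 3 = m^3 + m^2 + 3.
By induction, P_n = n^3 − 2n^2 + n + 3 for all n ≥ 0.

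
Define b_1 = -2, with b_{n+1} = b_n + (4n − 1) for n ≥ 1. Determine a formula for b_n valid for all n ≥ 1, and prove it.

Claim: b_n = 2n^2 − 3n − 1.

Base case: b_1 = -2, and 2·1^2 − 3·1 − 1 = -2.
Assume b_k = 2k^2 − 3k − 1.
Then b_{k+1} = b_k + (4k − 1) = (2k^2 − 3k − 1) + (4k − 1) = 2k^2 + k − 2,
and 2·(k+1)^2 − 3·(k+1) − 1 = 2k^2 + k − 2.
By induction, b_n = 2n^2 − 3n − 1 for all n ≥ 1.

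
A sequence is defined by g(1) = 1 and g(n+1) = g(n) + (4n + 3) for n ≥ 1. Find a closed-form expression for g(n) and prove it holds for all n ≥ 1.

Claim: g(n) = 2n^2 + n − 2.

Base case: g(1) = 1, and 2·1^2 + 1 − 2 = 1.
Assume g(m) = 2m^2 + m − 2.
Then g(m+1) = g(m) + (4m + 3) = (2m^2 + m − 2) + (4m + 3) = 2m^2 + 5m + 1,
and 2·(m+1)^2 + (m+1) − 2 = 2m^2 + 5m + 1.
Hence g(n) = 2n^2 + n − 2 for every n ≥ 1, by induction.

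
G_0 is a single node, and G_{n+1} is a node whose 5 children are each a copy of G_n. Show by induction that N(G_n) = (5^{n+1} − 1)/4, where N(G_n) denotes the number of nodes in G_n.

Base case: N(G_0) = 1, and (5^{0+1} − 1)/4 = 1.
Assume N(G_m) = (5^{m+1} − 1)/4.
Then N(G_{m+1}) = 1 + 5N(G_m) = 1 + 5·(5^{m+1} − 1)/4 = 1 + (5^{m+2} − 5)/4 = (4 + 5^{m+2} − 5)/4 = (5^{m+2} − 1)/4.
Hence N(G_n) = (5^{n+1} − 1)/4 for every n ≥ 0, by induction.

N(G_n) = (5^{n+1} − 1)/4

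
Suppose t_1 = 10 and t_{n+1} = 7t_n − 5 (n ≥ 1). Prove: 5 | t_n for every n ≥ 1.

Base case: t_1 = 10 = 5·2, so 5 | t_1.
Assume 5 | t_m, so t_m = 5s for some integer s.
Then t_{m+1} = 7t_m − 5 = 7·(5s) − 5 = 5(7s − 1), so 5 | t_{m+1}.
Hence 5 | t_n for every n ≥ 1, by induction.

5 | t_n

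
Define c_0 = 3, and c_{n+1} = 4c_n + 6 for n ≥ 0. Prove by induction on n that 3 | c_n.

Base case: c_0 = 3 = 3·1, so 3 | c_0.
Assume 3 | c_m, so c_m = 3t for some integer t.
Then c_{m+1} = 4c_m + 6 = 4·(3t) + 6 = 3(4t + 2), so 3 | c_{m+1}.
Hence 3 | c_n for every n ≥ 0, by induction.

3 | c_n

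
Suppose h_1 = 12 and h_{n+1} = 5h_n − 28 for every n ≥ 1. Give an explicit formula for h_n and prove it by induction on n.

Claim: h_n = 5^n + 7.

Base case: h_1 = 12, and 5^1 + 7 = 5 + 7 = 12.
Assume h_j = 5^j + 7 for some j ≥ 1.
Then h_{j+1} = 5h_j − 28 = 5·(5^j + 7) − 28 = 5^{j+1} + 35 − 28 = 5^{j+1} + 7.
So the formula holds for j+1, and by induction h_n = 5^n + 7 for all n ≥ 1.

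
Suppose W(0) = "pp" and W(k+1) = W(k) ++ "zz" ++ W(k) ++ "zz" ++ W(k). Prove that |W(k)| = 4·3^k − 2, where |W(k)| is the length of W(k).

Base case: |W(0)| = 2, and 4·3^0 − 2 = 2.
Assume |W(m)| = 4·3^m − 2.
Then |W(m+1)| = 3|W(m)| + 4 = 3(4·3^m − 2) + 4 = 4·3^{m+1} − 6 + 4 = 4·3^{m+1} − 2.
So the formula holds for m+1, and by induction |W(k)| = 4·3^k − 2 for all k ≥ 0.

|W(k)| = 4·3^k − 2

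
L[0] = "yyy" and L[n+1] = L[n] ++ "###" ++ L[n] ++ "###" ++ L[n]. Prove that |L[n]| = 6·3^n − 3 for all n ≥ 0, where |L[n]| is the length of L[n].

Base case: |L[0]| = 3, and 6·3^0 − 3 = 3.
Assume |L[r]| = 6·3^r − 3.
Then |L[r+1]| = 3|L[r]| + 6 = 3(6·3^r − 3) + 6 = 6·3^{r+1} − 9 + 6 = 6·3^{r+1} − 3.
So the formula holds for r+1, and by induction |L[n]| = 6·3^n − 3 for all n ≥ 0.

|L[n]| = 6·3^n − 3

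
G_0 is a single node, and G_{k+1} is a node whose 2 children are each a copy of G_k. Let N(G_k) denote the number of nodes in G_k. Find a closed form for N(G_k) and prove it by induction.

Claim: N(G_k) = 2^{k+1} − 1.

Base case: N(G_0) = 1, and 2^{0+1} − 1 = 1.
Assume N(G_m) = 2^{m+1} − 1.
Then N(G_{m+1}) = 1 + 2N(G_m) = 1 + 2(2^{m+1} − 1) = 2^{m+2} − 2 + 1 = 2^{m+2} − 1.
Hence N(G_k) = 2^{k+1} − 1 for every k ≥ 0, by induction.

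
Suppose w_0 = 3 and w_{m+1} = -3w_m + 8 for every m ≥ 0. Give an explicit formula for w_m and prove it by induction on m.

Claim: w_m = (-3)^m + 2.

Base case: w_0 = 3, and (-3)^0 + 2 = 1 + 2 = 3.
Assume w_j = (-3)^j + 2 for some j ≥ 0.
Then w_{j+1} = -3w_j + 8 = -3·((-3)^j + 2) + 8 = -3·(-3)^j − 6 + 8 = (-3)^{j+1} + 2.
Hence w_m = (-3)^m + 2 for every m ≥ 0, by induction.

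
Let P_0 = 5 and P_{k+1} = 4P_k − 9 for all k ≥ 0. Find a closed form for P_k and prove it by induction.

Claim: P_k = 2·4^k + 3.

Base case: P_0 = 5, and 2·4^0 + 3 = 2 + 3 = 5.
Assume P_r = 2·4^r + 3 for some r ≥ 0.
Then P_{r+1} = 4P_r − 9 = 4·(2·4^r + 3) − 9 = 8·4^r + 12 − 9 = 2·4^{r+1} + 3.
By induction, P_k = 2·4^k + 3 for all k ≥ 0.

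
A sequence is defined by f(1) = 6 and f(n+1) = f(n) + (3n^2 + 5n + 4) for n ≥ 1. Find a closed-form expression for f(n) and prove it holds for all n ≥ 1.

Claim: f(n) = n^3 + n^2 + 2n + 2.

Base case: f(1) = 6, and 1^3 + 1^2 + 2·1 + 2 = 6.
Assume f(j) = j^3 + j^2 + 2j + 2.
Then f(j+1) = f(j) + (3j^2 + 5j + 4) = (j^3 + j^2 + 2j + 2) + (3j^2 + 5j + 4) = j^3 + 4j^2 + 7j + 6,
and (j+1)^3 + (j+1)^2 + 2·(j+1) + 2 = j^3 + 4j^2 + 7j + 6.
Hence f(n) = n^3 + n^2 + 2n + 2 for every n ≥ 1, by induction.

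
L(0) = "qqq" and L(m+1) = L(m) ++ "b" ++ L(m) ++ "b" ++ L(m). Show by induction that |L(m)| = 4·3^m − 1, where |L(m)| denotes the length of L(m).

Base case: |L(0)| = 3, and 4·3^0 − 1 = 3.
Assume |L(j)| = 4·3^j − 1.
Then |L(j+1)| = 3|L(j)| + 2 = 3(4·3^j − 1) + 2 = 4·3^{j+1} − 3 + 2 = 4·3^{j+1} − 1.
Hence |L(m)| = 4·3^m − 1 for every m ≥ 0, by induction.

|L(m)| = 4·3^m − 1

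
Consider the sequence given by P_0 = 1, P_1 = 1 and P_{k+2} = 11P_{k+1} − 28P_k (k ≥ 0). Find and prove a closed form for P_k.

Claim: P_k = -7^k + 2·4^k.

Base cases: P_0 = 1 and -7^0 + 2·4^0 = 1; P_1 = 1 and -7^1 + 2·4^1 = 1.
Assume P_j = -7^j + 2·4^j for all 0 ≤ j ≤ m, where m ≥ 1.
Then P_{m+1} = 11P_m − 28P_{m−1} = 11·(-7^m + 2·4^m) − 28·(-7^{m−1} + 2·4^{m−1}) = -(11·7 − 28)7^{m−1} + 2·(11·4 − 28)4^{m−1} = -49·7^{m−1} + 32·4^{m−1} = -7^{m+1} + 2·4^{m+1}.
Hence P_k = -7^k + 2·4^k for every k ≥ 0, by strong induction.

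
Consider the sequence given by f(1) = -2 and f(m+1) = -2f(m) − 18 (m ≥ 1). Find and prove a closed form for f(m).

Claim: f(m) = -2·(-2)^m − 6.

Base case: f(1) = -2, and -2·(-2)^1 − 6 = 4 − 6 = -2.
Assume f(j) = -2·(-2)^j − 6 for some j ≥ 1.
Then f(j+1) = -2f(j) − 18 = -2·(-2·(-2)^j − 6) − 18 = 4·(-2)^j + 12 − 18 = -2·(-2)^{j+1} − 6.
By induction, f(m) = -2·(-2)^m − 6 for all m ≥ 1.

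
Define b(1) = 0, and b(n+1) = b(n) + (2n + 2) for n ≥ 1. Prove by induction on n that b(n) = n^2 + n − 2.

Base case: b(1) = 0, and 1^2 + 1 − 2 = 0.
Assume b(m) = m^2 + m − 2.
Then b(m+1) = b(m) + (2m + 2) = (m^2 + m − 2) + (2m + 2) = m^2 + 3m,
and (m+1)^2 + (m+1) − 2 = m^2 + 3m.
By induction, b(n) = n^2 + n − 2 for all n ≥ 1.

b(n) = n^2 + n − 2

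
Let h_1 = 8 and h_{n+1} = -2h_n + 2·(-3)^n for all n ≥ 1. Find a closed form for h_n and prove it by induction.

Claim: h_n = -(-2)^n − 2·(-3)^n.

Base case: h_1 = 8, and -(-2)^1 − 2·(-3)^1 = 2 + 6 = 8.
Assume h_j = -(-2)^j − 2·(-3)^j for some j ≥ 1.
Then h_{j+1} = -2h_j + 2·(-3)^j = -2·(-(-2)^j − 2·(-3)^j) + 2·(-3)^j = -(-2)^{j+1} + 4·(-3)^j + 2·(-3)^j = -(-2)^{j+1} + 6·(-3)^j = -(-2)^{j+1} − 2·(-3)^{j+1}.
By induction, h_n = -(-2)^n − 2·(-3)^n for all n ≥ 1.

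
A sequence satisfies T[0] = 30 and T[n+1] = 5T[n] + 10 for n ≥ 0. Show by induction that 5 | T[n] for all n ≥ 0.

Base case: T[0] = 30 = 5·6, so 5 | T[0].
Assume 5 | T[r], so T[r] = 5t for some integer t.
Then T[r+1] = 5T[r] + 10 = 5·(5t) + 10 = 5(5t + 2), so 5 | T[r+1].
So the property holds for r+1, and by induction 5 | T[n] for all n ≥ 0.

5 | T[n]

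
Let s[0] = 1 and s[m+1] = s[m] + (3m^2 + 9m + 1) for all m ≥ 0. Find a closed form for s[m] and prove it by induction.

Claim: s[m] = m^3 + 3m^2 − 3m + 1.

Base case: s[0] = 1, and 0^3 + 3·0^2 − 3·0 + 1 = 1.
Assume s[k] = k^3 + 3k^2 − 3k + 1.
Then s[k+1] = s[k] + (3k^2 + 9k + 1) = (k^3 + 3k^2 − 3k + 1) + (3k^2 + 9k + 1) = k^3 + 6k^2 + 6k + 2,
and (k+1)^3 + 3·(k+1)^2 − 3·(k+1) + 1 = k^3 + 6k^2 + 6k + 2.
This completes the inductive step, so s[m] = m^3 + 3m^2 − 3m + 1 for all m ≥ 0.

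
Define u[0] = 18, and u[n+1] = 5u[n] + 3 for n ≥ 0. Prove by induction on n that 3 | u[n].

Base case: u[0] = 18 = 3·6, so 3 | u[0].
Assume 3 | u[m], so u[m] = 3t for some integer t.
Then u[m+1] = 5u[m] + 3 = 5·(3t) + 3 = 3(5t + 1), so 3 | u[m+1].
This completes the inductive step, so 3 | u[n] for all n ≥ 0.

3 | u[n]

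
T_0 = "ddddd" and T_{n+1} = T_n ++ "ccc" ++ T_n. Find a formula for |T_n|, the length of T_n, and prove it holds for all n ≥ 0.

Claim: |T_n| = 2^{n+3} − 3.

Base case: |T_0| = 5, and 2^{0+3} − 3 = 5.
Assume |T_k| = 2^{k+3} − 3.
Then |T_{k+1}| = |T_k| + 3 + |T_k| = 2|T_k| + 3 = 2(2^{k+3} − 3) + 3 = 2^{k+1+3} − 6 + 3 = 2^{k+1+3} − 3.
By induction, |T_n| = 2^{n+3} − 3 for all n ≥ 0.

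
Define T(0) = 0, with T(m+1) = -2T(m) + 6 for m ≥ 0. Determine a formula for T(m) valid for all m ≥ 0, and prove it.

Claim: T(m) = -2·(-2)^m + 2.

Base case: T(0) = 0, and -2·(-2)^0 + 2 = -2 + 2 = 0.
Assume T(j) = -2·(-2)^j + 2 for some j ≥ 0.
Then T(j+1) = -2T(j) + 6 = -2·(-2·(-2)^j + 2) + 6 = 4·(-2)^j − 4 + 6 = -2·(-2)^{j+1} + 2.
This completes the inductive step, so T(m) = -2·(-2)^m + 2 for all m ≥ 0.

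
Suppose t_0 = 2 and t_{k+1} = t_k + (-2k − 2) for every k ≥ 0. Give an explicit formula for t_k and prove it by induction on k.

Claim: t_k = -k^2 − k + 2.

Base case: t_0 = 2, and -0^2 − 0 + 2 = 2.
Assume t_m = -m^2 − m + 2.
Then t_{m+1} = t_m + (-2m − 2) = (-m^2 − m + 2) + (-2m − 2) = -m^2 − 3m,
and -(m+1)^2 − (m+1) + 2 = -m^2 − 3m.
This completes the inductive step, so t_k = -k^2 − k + 2 for all k ≥ 0.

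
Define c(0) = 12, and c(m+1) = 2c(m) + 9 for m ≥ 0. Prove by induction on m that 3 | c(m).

Base case: c(0) = 12 = 3·4, so 3 | c(0).
Assume 3 | c(r), so c(r) = 3t for some integer t.
Then c(r+1) = 2c(r) + 9 = 2·(3t) + 9 = 3(2t + 3), so 3 | c(r+1).
By induction, 3 | c(m) for all m ≥ 0.

3 | c(m)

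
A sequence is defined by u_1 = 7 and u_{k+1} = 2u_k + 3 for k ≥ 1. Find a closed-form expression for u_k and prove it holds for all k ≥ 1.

Claim: u_k = 5·2^k − 3.

Base case: u_1 = 7, and 5·2^1 − 3 = 10 − 3 = 7.
Assume u_r = 5·2^r − 3 for some r ≥ 1.
Then u_{r+1} = 2u_r + 3 = 2·(5·2^r − 3) + 3 = 10·2^r − 6 + 3 = 5·2^{r+1} − 3.
So the formula holds for r+1, and by induction u_k = 5·2^k − 3 for all k ≥ 1.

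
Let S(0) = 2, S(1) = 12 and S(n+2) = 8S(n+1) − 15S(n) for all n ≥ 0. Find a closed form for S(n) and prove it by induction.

Claim: S(n) = 3·5^n − 3^n.

Base cases: S(0) = 2 and 3·5^0 − 3^0 = 2; S(1) = 12 and 3·5^1 − 3^1 = 12.
Assume S(j) = 3·5^j − 3^j for all 0 ≤ j ≤ k, where k ≥ 1.
Then S(k+1) = 8S(k) − 15S(k−1) = 8·(3·5^k − 3^k) − 15·(3·5^{k−1} − 3^{k−1}) = 3·(8·5 − 15)5^{k−1} − (8·3 − 15)3^{k−1} = 75·5^{k−1} − 9·3^{k−1} = 3·5^{k+1} − 3^{k+1}.
By strong induction, S(n) = 3·5^n − 3^n for all n ≥ 0.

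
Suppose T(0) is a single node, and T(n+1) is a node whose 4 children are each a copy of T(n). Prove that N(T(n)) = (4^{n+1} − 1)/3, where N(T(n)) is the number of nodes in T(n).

Base case: N(T(0)) = 1, and (4^{0+1} − 1)/3 = 1.
Assume N(T(r)) = (4^{r+1} − 1)/3.
Then N(T(r+1)) = 1 + 4N(T(r)) = 1 + 4·(4^{r+1} − 1)/3 = 1 + (4^{r+2} − 4)/3 = (3 + 4^{r+2} − 4)/3 = (4^{r+2} − 1)/3.
By induction, N(T(n)) = (4^{n+1} − 1)/3 for all n ≥ 0.

N(T(n)) = (4^{n+1} − 1)/3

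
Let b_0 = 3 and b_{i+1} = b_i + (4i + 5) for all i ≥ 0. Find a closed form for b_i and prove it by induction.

Claim: b_i = 2i^2 + 3i + 3.

Base case: b_0 = 3, and 2·0^2 + 3·0 + 3 = 3.
Assume b_r = 2r^2 + 3r + 3.
Then b_{r+1} = b_r + (4r + 5) = (2r^2 + 3r + 3) + (4r + 5) = 2r^2 + 7r + 8,
and 2·(r+1)^2 + 3·(r+1) + 3 = 2r^2 + 7r + 8.
This completes the inductive step, so b_i = 2i^2 + 3i + 3 for all i ≥ 0.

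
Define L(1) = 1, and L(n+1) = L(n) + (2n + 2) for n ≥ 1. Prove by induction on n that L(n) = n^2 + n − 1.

Base case: L(1) = 1, and 1^2 + 1 − 1 = 1.
Assume L(m) = m^2 + m − 1.
Then L(m+1) = L(m) + (2m + 2) = (m^2 + m − 1) + (2m + 2) = m^2 + 3m + 1,
and (m+1)^2 + (m+1) − 1 = m^2 + 3m + 1.
This completes the inductive step, so L(n) = n^2 + n − 1 for all n ≥ 1.

L(n) = n^2 + n − 1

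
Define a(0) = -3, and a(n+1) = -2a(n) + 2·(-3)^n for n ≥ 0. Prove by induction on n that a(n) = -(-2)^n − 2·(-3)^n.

Base case: a(0) = -3, and -(-2)^0 − 2·(-3)^0 = -1 − 2 = -3.
Assume a(k) = -(-2)^k − 2·(-3)^k for some k ≥ 0.
Then a(k+1) = -2a(k) + 2·(-3)^k = -2·(-(-2)^k − 2·(-3)^k) + 2·(-3)^k = -(-2)^{k+1} + 4·(-3)^k + 2·(-3)^k = -(-2)^{k+1} + 6·(-3)^k = -(-2)^{k+1} − 2·(-3)^{k+1}.
So the formula holds for k+1, and by induction a(n) = -(-2)^n − 2·(-3)^n for all n ≥ 0.

a(n) = -(-2)^n − 2·(-3)^n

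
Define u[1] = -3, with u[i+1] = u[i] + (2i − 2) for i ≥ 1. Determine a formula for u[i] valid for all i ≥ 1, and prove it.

Claim: u[i] = i^2 − 3i − 1.

Base case: u[1] = -3, and 1^2 − 3·1 − 1 = -3.
Assume u[m] = m^2 − 3m − 1.
Then u[m+1] = u[m] + (2m − 2) = (m^2 − 3m − 1) + (2m − 2) = m^2 − m − 3,
and (m+1)^2 − 3·(m+1) − 1 = m^2 − m − 3.
This completes the inductive step, so u[i] = i^2 − 3i − 1 for all i ≥ 1.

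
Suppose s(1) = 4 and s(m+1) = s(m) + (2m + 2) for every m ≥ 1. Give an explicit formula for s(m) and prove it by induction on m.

Claim: s(m) = m^2 + m + 2.

Base case: s(1) = 4, and 1^2 + 1 + 2 = 4.
Assume s(r) = r^2 + r + 2.
Then s(r+1) = s(r) + (2r + 2) = (r^2 + r + 2) + (2r + 2) = r^2 + 3r + 4,
and (r+1)^2 + (r+1) + 2 = r^2 + 3r + 4.
This completes the inductive step, so s(m) = m^2 + m + 2 for all m ≥ 1.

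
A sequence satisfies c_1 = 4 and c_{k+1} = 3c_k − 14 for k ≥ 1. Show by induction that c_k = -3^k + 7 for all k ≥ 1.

Base case: c_1 = 4, and -3^1 + 7 = -3 + 7 = 4.
Assume c_m = -3^m + 7 for some m ≥ 1.
Then c_{m+1} = 3c_m − 14 = 3·(-3^m + 7) − 14 = -3^{m+1} + 21 − 14 = -3^{m+1} + 7.
So the formula holds for m+1, and by induction c_k = -3^k + 7 for all k ≥ 1.

c_k = -3^k + 7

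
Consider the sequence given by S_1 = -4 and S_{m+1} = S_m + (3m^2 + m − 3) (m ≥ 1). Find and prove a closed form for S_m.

Claim: S_m = m^3 − m^2 − 3m − 1.

Base case: S_1 = -4, and 1^3 − 1^2 − 3·1 − 1 = -4.
Assume S_j = j^3 − j^2 − 3j − 1.
Then S_{j+1} = S_j + (3j^2 + j − 3) = (j^3 − j^2 − 3j − 1) + (3j^2 + j − 3) = j^3 + 2j^2 − 2j − 4,
and (j+1)^3 − (j+1)^2 − 3·(j+1) − 1 = j^3 + 2j^2 − 2j − 4.
By induction, S_m = m^3 − m^2 − 3m − 1 for all m ≥ 1.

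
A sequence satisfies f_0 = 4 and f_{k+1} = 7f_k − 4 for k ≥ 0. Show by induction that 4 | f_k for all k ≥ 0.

Base case: f_0 = 4 = 4·1, so 4 | f_0.
Assume 4 | f_j, so f_j = 4t for some integer t.
Then f_{j+1} = 7f_j − 4 = 7·(4t) − 4 = 4(7t − 1), so 4 | f_{j+1}.
This completes the inductive step, so 4 | f_k for all k ≥ 0.

4 | f_k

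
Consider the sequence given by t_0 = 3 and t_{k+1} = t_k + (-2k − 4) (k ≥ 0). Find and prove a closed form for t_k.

Claim: t_k = -k^2 − 3k + 3.

Base case: t_0 = 3, and -0^2 − 3·0 + 3 = 3.
Assume t_j = -j^2 − 3j + 3.
Then t_{j+1} = t_j + (-2j − 4) = (-j^2 − 3j + 3) + (-2j − 4) = -j^2 − 5j − 1,
and -(j+1)^2 − 3·(j+1) + 3 = -j^2 − 5j − 1.
This completes the inductive step, so t_k = -k^2 − 3k + 3 for all k ≥ 0.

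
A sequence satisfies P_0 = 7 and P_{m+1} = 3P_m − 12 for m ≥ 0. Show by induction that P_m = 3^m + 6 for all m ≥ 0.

Base case: P_0 = 7, and 3^0 + 6 = 1 + 6 = 7.
Assume P_j = 3^j + 6 for some j ≥ 0.
Then P_{j+1} = 3P_j − 12 = 3·(3^j + 6) − 12 = 3^{j+1} + 18 − 12 = 3^{j+1} + 6.
So the formula holds for j+1, and by induction P_m = 3^m + 6 for all m ≥ 0.

P_m = 3^m + 6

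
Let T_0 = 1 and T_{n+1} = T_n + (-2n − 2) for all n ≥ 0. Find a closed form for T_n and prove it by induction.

Claim: T_n = -n^2 − n + 1.

Base case: T_0 = 1, and -0^2 − 0 + 1 = 1.
Assume T_k = -k^2 − k + 1.
Then T_{k+1} = T_k + (-2k − 2) = (-k^2 − k + 1) + (-2k − 2) = -k^2 − 3k − 1,
and -(k+1)^2 − (k+1) + 1 = -k^2 − 3k − 1.
Hence T_n = -n^2 − n + 1 for every n ≥ 0, by induction.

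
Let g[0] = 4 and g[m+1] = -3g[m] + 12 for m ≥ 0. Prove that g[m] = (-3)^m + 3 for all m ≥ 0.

Base case: g[0] = 4, and (-3)^0 + 3 = 1 + 3 = 4.
Assume g[j] = (-3)^j + 3 for some j ≥ 0.
Then g[j+1] = -3g[j] + 12 = -3·((-3)^j + 3) + 12 = -3·(-3)^j − 9 + 12 = (-3)^{j+1} + 3.
By induction, g[m] = (-3)^m + 3 for all m ≥ 0.

g[m] = (-3)^m + 3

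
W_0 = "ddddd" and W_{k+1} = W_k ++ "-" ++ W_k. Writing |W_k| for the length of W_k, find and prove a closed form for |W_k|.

Claim: |W_k| = 6·2^k − 1.

Base case: |W_0| = 5, and 6·2^0 − 1 = 5.
Assume |W_r| = 6·2^r − 1.
Then |W_{r+1}| = |W_r| + 1 + |W_r| = 2|W_r| + 1 = 2(6·2^r − 1) + 1 = 6·2^{r+1} − 2 + 1 = 6·2^{r+1} − 1.
This completes the inductive step, so |W_k| = 6·2^k − 1 for all k ≥ 0.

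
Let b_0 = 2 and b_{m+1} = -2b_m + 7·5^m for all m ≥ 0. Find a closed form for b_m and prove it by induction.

Claim: b_m = (-2)^m + 5^m.

Base case: b_0 = 2, and (-2)^0 + 5^0 = 1 + 1 = 2.
Assume b_j = (-2)^j + 5^j for some j ≥ 0.
Then b_{j+1} = -2b_j + 7·5^j = -2·((-2)^j + 5^j) + 7·5^j = (-2)^{j+1} − 2·5^j + 7·5^j = (-2)^{j+1} + 5·5^j = (-2)^{j+1} + 5^{j+1}.
This completes the inductive step, so b_m = (-2)^m + 5^m for all m ≥ 0.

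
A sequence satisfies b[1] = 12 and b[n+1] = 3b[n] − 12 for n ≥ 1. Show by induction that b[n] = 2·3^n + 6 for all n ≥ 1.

Base case: b[1] = 12, and 2·3^1 + 6 = 6 + 6 = 12.
Assume b[j] = 2·3^j + 6 for some j ≥ 1.
Then b[j+1] = 3b[j] − 12 = 3·(2·3^j + 6) − 12 = 6·3^j + 18 − 12 = 2·3^{j+1} + 6.
Hence b[n] = 2·3^n + 6 for every n ≥ 1, by induction.

b[n] = 2·3^n + 6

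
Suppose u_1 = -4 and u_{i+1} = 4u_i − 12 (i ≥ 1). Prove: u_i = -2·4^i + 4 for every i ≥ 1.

Base case: u_1 = -4, and -2·4^1 + 4 = -8 + 4 = -4.
Assume u_m = -2·4^m + 4 for some m ≥ 1.
Then u_{m+1} = 4u_m − 12 = 4·(-2·4^m + 4) − 12 = -8·4^m + 16 − 12 = -2·4^{m+1} + 4.
By induction, u_i = -2·4^i + 4 for all i ≥ 1.

u_i = -2·4^i + 4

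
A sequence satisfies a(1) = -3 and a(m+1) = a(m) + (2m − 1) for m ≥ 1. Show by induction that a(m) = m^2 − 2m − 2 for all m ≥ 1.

Base case: a(1) = -3, and 1^2 − 2·1 − 2 = -3.
Assume a(j) = j^2 − 2j − 2.
Then a(j+1) = a(j) + (2j − 1) = (j^2 − 2j − 2) + (2j − 1) = j^2 − 3,
and (j+1)^2 − 2·(j+1) − 2 = j^2 − 3.
By induction, a(m) = m^2 − 2m − 2 for all m ≥ 1.

a(m) = m^2 − 2m − 2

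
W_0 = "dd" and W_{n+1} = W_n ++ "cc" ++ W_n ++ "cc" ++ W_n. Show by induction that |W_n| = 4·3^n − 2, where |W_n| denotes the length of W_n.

Base case: |W_0| = 2, and 4·3^0 − 2 = 2.
Assume |W_m| = 4·3^m − 2.
Then |W_{m+1}| = 3|W_m| + 4 = 3(4·3^m − 2) + 4 = 4·3^{m+1} − 6 + 4 = 4·3^{m+1} − 2.
So the formula holds for m+1, and by induction |W_n| = 4·3^n − 2 for all n ≥ 0.

|W_n| = 4·3^n − 2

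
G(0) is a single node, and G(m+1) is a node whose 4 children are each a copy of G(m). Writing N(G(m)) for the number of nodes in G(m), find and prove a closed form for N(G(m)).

Claim: N(G(m)) = (4^{m+1} − 1)/3.

Base case: N(G(0)) = 1, and (4^{0+1} − 1)/3 = 1.
Assume N(G(r)) = (4^{r+1} − 1)/3.
Then N(G(r+1)) = 1 + 4N(G(r)) = 1 + 4·(4^{r+1} − 1)/3 = 1 + (4^{r+2} − 4)/3 = (3 + 4^{r+2} − 4)/3 = (4^{r+2} − 1)/3.
Hence N(G(m)) = (4^{m+1} − 1)/3 for every m ≥ 0, by induction.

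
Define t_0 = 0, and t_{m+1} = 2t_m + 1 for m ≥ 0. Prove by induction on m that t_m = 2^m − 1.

Base case: t_0 = 0, and 2^0 − 1 = 1 − 1 = 0.
Assume t_r = 2^r − 1 for some r ≥ 0.
Then t_{r+1} = 2t_r + 1 = 2·(2^r − 1) + 1 = 2^{r+1} − 2 + 1 = 2^{r+1} − 1.
So the formula holds for r+1, and by induction t_m = 2^m − 1 for all m ≥ 0.

t_m = 2^m − 1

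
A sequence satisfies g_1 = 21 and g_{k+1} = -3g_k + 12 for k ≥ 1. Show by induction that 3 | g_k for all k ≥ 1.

Base case: g_1 = 21 = 3·7, so 3 | g_1.
Assume 3 | g_m, so g_m = 3t for some integer t.
Then g_{m+1} = -3g_m + 12 = -3·(3t) + 12 = 3(-3t + 4), so 3 | g_{m+1}.
By induction, 3 | g_k for all k ≥ 1.

3 | g_k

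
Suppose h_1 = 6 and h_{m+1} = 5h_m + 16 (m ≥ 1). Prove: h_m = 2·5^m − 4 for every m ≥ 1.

Base case: h_1 = 6, and 2·5^1 − 4 = 10 − 4 = 6.
Assume h_j = 2·5^j − 4 for some j ≥ 1.
Then h_{j+1} = 5h_j + 16 = 5·(2·5^j − 4) + 16 = 10·5^j − 20 + 16 = 2·5^{j+1} − 4.
So the formula holds for j+1, and by induction h_m = 2·5^m − 4 for all m ≥ 1.

h_m = 2·5^m − 4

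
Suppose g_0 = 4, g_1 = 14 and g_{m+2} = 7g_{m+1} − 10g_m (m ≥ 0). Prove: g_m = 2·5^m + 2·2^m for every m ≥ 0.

Base cases: g_0 = 4 and 2·5^0 + 2·2^0 = 4; g_1 = 14 and 2·5^1 + 2·2^1 = 14.
Assume g_j = 2·5^j + 2·2^j for all 0 ≤ j ≤ r, where r ≥ 1.
Then g_{r+1} = 7g_r − 10g_{r−1} = 7·(2·5^r + 2·2^r) − 10·(2·5^{r−1} + 2·2^{r−1}) = 2·(7·5 − 10)5^{r−1} + 2·(7·2 − 10)2^{r−1} = 50·5^{r−1} + 8·2^{r−1} = 2·5^{r+1} + 2·2^{r+1}.
Hence g_m = 2·5^m + 2·2^m for every m ≥ 0, by strong induction.

g_m = 2·5^m + 2·2^m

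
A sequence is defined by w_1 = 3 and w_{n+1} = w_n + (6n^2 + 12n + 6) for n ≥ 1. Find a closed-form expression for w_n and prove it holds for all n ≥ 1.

Claim: w_n = 2n^3 + 3n^2 + n − 3.

Base case: w_1 = 3, and 2·1^3 + 3·1^2 + 1 − 3 = 3.
Assume w_k = 2k^3 + 3k^2 + k − 3.
Then w_{k+1} = w_k + (6k^2 + 12k + 6) = (2k^3 + 3k^2 + k − 3) + (6k^2 + 12k + 6) = 2k^3 + 9k^2 + 13k + 3,
and 2·(k+1)^3 + 3·(k+1)^2 + (k+1) − 3 = 2k^3 + 9k^2 + 13k + 3.
This completes the inductive step, so w_n = 2n^3 + 3n^2 + n − 3 for all n ≥ 1.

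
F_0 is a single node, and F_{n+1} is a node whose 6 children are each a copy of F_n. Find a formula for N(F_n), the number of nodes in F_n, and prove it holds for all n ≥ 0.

Claim: N(F_n) = (6^{n+1} − 1)/5.

Base case: N(F_0) = 1, and (6^{0+1} − 1)/5 = 1.
Assume N(F_k) = (6^{k+1} − 1)/5.
Then N(F_{k+1}) = 1 + 6N(F_k) = 1 + 6·(6^{k+1} − 1)/5 = 1 + (6^{k+2} − 6)/5 = (5 + 6^{k+2} − 6)/5 = (6^{k+2} − 1)/5.
Hence N(F_n) = (6^{n+1} − 1)/5 for every n ≥ 0, by induction.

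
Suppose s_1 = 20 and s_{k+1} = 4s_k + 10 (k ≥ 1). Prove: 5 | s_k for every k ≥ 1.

Base case: s_1 = 20 = 5·4, so 5 | s_1.
Assume 5 | s_r, so s_r = 5t for some integer t.
Then s_{r+1} = 4s_r + 10 = 4·(5t) + 10 = 5(4t + 2), so 5 | s_{r+1}.
So the property holds for r+1, and by induction 5 | s_k for all k ≥ 1.

5 | s_k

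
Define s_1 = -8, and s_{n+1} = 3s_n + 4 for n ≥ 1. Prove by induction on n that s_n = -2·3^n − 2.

Base case: s_1 = -8, and -2·3^1 − 2 = -6 − 2 = -8.
Assume s_k = -2·3^k − 2 for some k ≥ 1.
Then s_{k+1} = 3s_k + 4 = 3·(-2·3^k − 2) + 4 = -6·3^k − 6 + 4 = -2·3^{k+1} − 2.
By induction, s_n = -2·3^n − 2 for all n ≥ 1.

s_n = -2·3^n − 2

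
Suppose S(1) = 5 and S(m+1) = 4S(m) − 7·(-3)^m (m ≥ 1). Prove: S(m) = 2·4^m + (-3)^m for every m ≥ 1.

Base case: S(1) = 5, and 2·4^1 + (-3)^1 = 8 − 3 = 5.
Assume S(r) = 2·4^r + (-3)^r for some r ≥ 1.
Then S(r+1) = 4S(r) − 7·(-3)^r = 4·(2·4^r + (-3)^r) − 7·(-3)^r = 2·4^{r+1} + 4·(-3)^r − 7·(-3)^r = 2·4^{r+1} − 3·(-3)^r = 2·4^{r+1} + (-3)^{r+1}.
This completes the inductive step, so S(m) = 2·4^m + (-3)^m for all m ≥ 1.

S(m) = 2·4^m + (-3)^m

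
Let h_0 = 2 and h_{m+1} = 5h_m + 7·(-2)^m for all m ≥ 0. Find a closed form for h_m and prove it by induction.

Claim: h_m = 3·5^m − (-2)^m.

Base case: h_0 = 2, and 3·5^0 − (-2)^0 = 3 − 1 = 2.
Assume h_r = 3·5^r − (-2)^r for some r ≥ 0.
Then h_{r+1} = 5h_r + 7·(-2)^r = 5·(3·5^r − (-2)^r) + 7·(-2)^r = 3·5^{r+1} − 5·(-2)^r + 7·(-2)^r = 3·5^{r+1} + 2·(-2)^r = 3·5^{r+1} − (-2)^{r+1}.
Hence h_m = 3·5^m − (-2)^m for every m ≥ 0, by induction.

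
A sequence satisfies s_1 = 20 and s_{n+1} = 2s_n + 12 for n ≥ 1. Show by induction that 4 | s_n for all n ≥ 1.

Base case: s_1 = 20 = 4·5, so 4 | s_1.
Assume 4 | s_k, so s_k = 4t for some integer t.
Then s_{k+1} = 2s_k + 12 = 2·(4t) + 12 = 4(2t + 3), so 4 | s_{k+1}.
So the property holds for k+1, and by induction 4 | s_n for all n ≥ 1.

4 | s_n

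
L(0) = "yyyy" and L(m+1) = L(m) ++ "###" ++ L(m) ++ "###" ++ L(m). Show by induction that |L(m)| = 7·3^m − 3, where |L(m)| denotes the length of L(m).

Base case: |L(0)| = 4, and 7·3^0 − 3 = 4.
Assume |L(k)| = 7·3^k − 3.
Then |L(k+1)| = 3|L(k)| + 6 = 3(7·3^k − 3) + 6 = 7·3^{k+1} − 9 + 6 = 7·3^{k+1} − 3.
So the formula holds for k+1, and by induction |L(m)| = 7·3^m − 3 for all m ≥ 0.

|L(m)| = 7·3^m − 3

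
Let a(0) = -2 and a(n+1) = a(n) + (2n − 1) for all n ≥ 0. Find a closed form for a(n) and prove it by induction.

Claim: a(n) = n^2 − 2n − 2.

Base case: a(0) = -2, and 0^2 − 2·0 − 2 = -2.
Assume a(r) = r^2 − 2r − 2.
Then a(r+1) = a(r) + (2r − 1) = (r^2 − 2r − 2) + (2r − 1) = r^2 − 3,
and (r+1)^2 − 2·(r+1) − 2 = r^2 − 3.
Hence a(n) = n^2 − 2n − 2 for every n ≥ 0, by induction.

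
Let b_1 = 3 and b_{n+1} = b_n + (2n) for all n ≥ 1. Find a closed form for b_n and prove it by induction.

Claim: b_n = n^2 − n + 3.

Base case: b_1 = 3, and 1^2 − 1 + 3 = 3.
Assume b_m = m^2 − m + 3.
Then b_{m+1} = b_m + (2m) = (m^2 − m + 3) + (2m) = m^2 + m + 3,
and (m+1)^2 − (m+1) + 3 = m^2 + m + 3.
By induction, b_n = n^2 − n + 3 for all n ≥ 1.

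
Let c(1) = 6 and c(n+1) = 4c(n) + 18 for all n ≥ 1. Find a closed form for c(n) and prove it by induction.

Claim: c(n) = 3·4^n − 6.

Base case: c(1) = 6, and 3·4^1 − 6 = 12 − 6 = 6.
Assume c(m) = 3·4^m − 6 for some m ≥ 1.
Then c(m+1) = 4c(m) + 18 = 4·(3·4^m − 6) + 18 = 12·4^m − 24 + 18 = 3·4^{m+1} − 6.
This completes the inductive step, so c(n) = 3·4^n − 6 for all n ≥ 1.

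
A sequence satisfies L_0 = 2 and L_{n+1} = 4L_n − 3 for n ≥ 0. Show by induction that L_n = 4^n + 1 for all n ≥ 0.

Base case: L_0 = 2, and 4^0 + 1 = 1 + 1 = 2.
Assume L_k = 4^k + 1 for some k ≥ 0.
Then L_{k+1} = 4L_k − 3 = 4·(4^k + 1) − 3 = 4^{k+1} + 4 − 3 = 4^{k+1} + 1.
By induction, L_n = 4^n + 1 for all n ≥ 0.

L_n = 4^n + 1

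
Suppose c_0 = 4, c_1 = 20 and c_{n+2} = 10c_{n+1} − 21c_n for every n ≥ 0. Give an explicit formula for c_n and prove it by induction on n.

Claim: c_n = 2·3^n + 2·7^n.

Base cases: c_0 = 4 and 2·3^0 + 2·7^0 = 4; c_1 = 20 and 2·3^1 + 2·7^1 = 20.
Assume c_j = 2·3^j + 2·7^j for all 0 ≤ j ≤ k, where k ≥ 1.
Then c_{k+1} = 10c_k − 21c_{k−1} = 10·(2·3^k + 2·7^k) − 21·(2·3^{k−1} + 2·7^{k−1}) = 2·(10·3 − 21)3^{k−1} + 2·(10·7 − 21)7^{k−1} = 18·3^{k−1} + 98·7^{k−1} = 2·3^{k+1} + 2·7^{k+1}.
By strong induction, c_n = 2·3^n + 2·7^n for all n ≥ 0.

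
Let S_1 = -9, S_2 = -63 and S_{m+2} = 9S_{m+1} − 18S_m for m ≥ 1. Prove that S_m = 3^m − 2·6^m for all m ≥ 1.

Base cases: S_1 = -9 and 3^1 − 2·6^1 = -9; S_2 = -63 and 3^2 − 2·6^2 = -63.
Assume S_i = 3^i − 2·6^i for all 1 ≤ i ≤ j, where j ≥ 2.
Then S_{j+1} = 9S_j − 18S_{j−1} = 9·(3^j − 2·6^j) − 18·(3^{j−1} − 2·6^{j−1}) = (9·3 − 18)3^{j−1} − 2·(9·6 − 18)6^{j−1} = 9·3^{j−1} − 72·6^{j−1} = 3^{j+1} − 2·6^{j+1}.
So the formula holds for j+1, and by strong induction S_m = 3^m − 2·6^m for all m ≥ 1.

S_m = 3^m − 2·6^m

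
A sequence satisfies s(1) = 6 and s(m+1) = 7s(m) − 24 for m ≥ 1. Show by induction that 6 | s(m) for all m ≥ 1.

Base case: s(1) = 6 = 6·1, so 6 | s(1).
Assume 6 | s(j), so s(j) = 6t for some integer t.
Then s(j+1) = 7s(j) − 24 = 7·(6t) − 24 = 6(7t − 4), so 6 | s(j+1).
By induction, 6 | s(m) for all m ≥ 1.

6 | s(m)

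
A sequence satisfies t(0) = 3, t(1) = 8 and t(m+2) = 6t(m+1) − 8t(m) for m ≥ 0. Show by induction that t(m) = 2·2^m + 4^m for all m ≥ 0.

Base cases: t(0) = 3 and 2·2^0 + 4^0 = 3; t(1) = 8 and 2·2^1 + 4^1 = 8.
Assume t(i) = 2·2^i + 4^i for all 0 ≤ i ≤ j, where j ≥ 1.
Then t(j+1) = 6t(j) − 8t(j−1) = 6·(2·2^j + 4^j) − 8·(2·2^{j−1} + 4^{j−1}) = 2·(6·2 − 8)2^{j−1} + (6·4 − 8)4^{j−1} = 8·2^{j−1} + 16·4^{j−1} = 2·2^{j+1} + 4^{j+1}.
So the formula holds for j+1, and by strong induction t(m) = 2·2^m + 4^m for all m ≥ 0.

t(m) = 2·2^m + 4^m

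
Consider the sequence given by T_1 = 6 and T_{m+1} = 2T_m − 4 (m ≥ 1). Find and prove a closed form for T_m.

Claim: T_m = 2^m + 4.

Base case: T_1 = 6, and 2^1 + 4 = 2 + 4 = 6.
Assume T_r = 2^r + 4 for some r ≥ 1.
Then T_{r+1} = 2T_r − 4 = 2·(2^r + 4) − 4 = 2^{r+1} + 8 − 4 = 2^{r+1} + 4.
By induction, T_m = 2^m + 4 for all m ≥ 1.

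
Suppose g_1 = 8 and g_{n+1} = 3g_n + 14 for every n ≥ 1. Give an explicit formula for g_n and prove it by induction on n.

Claim: g_n = 5·3^n − 7.

Base case: g_1 = 8, and 5·3^1 − 7 = 15 − 7 = 8.
Assume g_m = 5·3^m − 7 for some m ≥ 1.
Then g_{m+1} = 3g_m + 14 = 3·(5·3^m − 7) + 14 = 15·3^m − 21 + 14 = 5·3^{m+1} − 7.
This completes the inductive step, so g_n = 5·3^n − 7 for all n ≥ 1.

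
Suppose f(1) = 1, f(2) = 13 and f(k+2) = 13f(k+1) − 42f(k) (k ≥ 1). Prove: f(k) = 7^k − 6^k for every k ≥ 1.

Base cases: f(1) = 1 and 7^1 − 6^1 = 1; f(2) = 13 and 7^2 − 6^2 = 13.
Assume f(j) = 7^j − 6^j for all 1 ≤ j ≤ m, where m ≥ 2.
Then f(m+1) = 13f(m) − 42f(m−1) = 13·(7^m − 6^m) − 42·(7^{m−1} − 6^{m−1}) = (13·7 − 42)7^{m−1} − (13·6 − 42)6^{m−1} = 49·7^{m−1} − 36·6^{m−1} = 7^{m+1} − 6^{m+1}.
Hence f(k) = 7^k − 6^k for every k ≥ 1, by strong induction.

f(k) = 7^k − 6^k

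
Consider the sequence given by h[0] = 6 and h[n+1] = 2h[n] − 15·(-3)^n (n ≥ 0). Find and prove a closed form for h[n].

Claim: h[n] = 3·2^n + 3·(-3)^n.

Base case: h[0] = 6, and 3·2^0 + 3·(-3)^0 = 3 + 3 = 6.
Assume h[r] = 3·2^r + 3·(-3)^r for some r ≥ 0.
Then h[r+1] = 2h[r] − 15·(-3)^r = 2·(3·2^r + 3·(-3)^r) − 15·(-3)^r = 3·2^{r+1} + 6·(-3)^r − 15·(-3)^r = 3·2^{r+1} − 9·(-3)^r = 3·2^{r+1} + 3·(-3)^{r+1}.
By induction, h[n] = 3·2^n + 3·(-3)^n for all n ≥ 0.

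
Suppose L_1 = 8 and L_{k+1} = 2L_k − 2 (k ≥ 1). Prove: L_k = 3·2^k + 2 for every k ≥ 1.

Base case: L_1 = 8, and 3·2^1 + 2 = 6 + 2 = 8.
Assume L_m = 3·2^m + 2 for some m ≥ 1.
Then L_{m+1} = 2L_m − 2 = 2·(3·2^m + 2) − 2 = 6·2^m + 4 − 2 = 3·2^{m+1} + 2.
Hence L_k = 3·2^k + 2 for every k ≥ 1, by induction.

L_k = 3·2^k + 2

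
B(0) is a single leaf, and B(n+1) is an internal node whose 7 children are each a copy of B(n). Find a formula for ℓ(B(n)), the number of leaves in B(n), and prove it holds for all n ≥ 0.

Claim: ℓ(B(n)) = 7^n.

Base case: ℓ(B(0)) = 1, and 7^0 = 1.
Assume ℓ(B(k)) = 7^k.
Then ℓ(B(k+1)) = 7·ℓ(B(k)) = 7·7^k = 7^{k+1}.
Hence ℓ(B(n)) = 7^n for every n ≥ 0, by induction.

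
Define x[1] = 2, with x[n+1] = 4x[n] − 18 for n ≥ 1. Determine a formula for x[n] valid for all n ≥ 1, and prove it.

Claim: x[n] = -4^n + 6.

Base case: x[1] = 2, and -4^1 + 6 = -4 + 6 = 2.
Assume x[r] = -4^r + 6 for some r ≥ 1.
Then x[r+1] = 4x[r] − 18 = 4·(-4^r + 6) − 18 = -4^{r+1} + 24 − 18 = -4^{r+1} + 6.
This completes the inductive step, so x[n] = -4^n + 6 for all n ≥ 1.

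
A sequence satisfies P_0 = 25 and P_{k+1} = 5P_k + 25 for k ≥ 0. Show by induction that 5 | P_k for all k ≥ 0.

Base case: P_0 = 25 = 5·5, so 5 | P_0.
Assume 5 | P_r, so P_r = 5t for some integer t.
Then P_{r+1} = 5P_r + 25 = 5·(5t) + 25 = 5(5t + 5), so 5 | P_{r+1}.
By induction, 5 | P_k for all k ≥ 0.

5 | P_k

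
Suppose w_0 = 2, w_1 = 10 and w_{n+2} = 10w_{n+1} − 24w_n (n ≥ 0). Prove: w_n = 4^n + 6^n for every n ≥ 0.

Base cases: w_0 = 2 and 4^0 + 6^0 = 2; w_1 = 10 and 4^1 + 6^1 = 10.
Assume w_j = 4^j + 6^j for all 0 ≤ j ≤ r, where r ≥ 1.
Then w_{r+1} = 10w_r − 24w_{r−1} = 10·(4^r + 6^r) − 24·(4^{r−1} + 6^{r−1}) = (10·4 − 24)4^{r−1} + (10·6 − 24)6^{r−1} = 16·4^{r−1} + 36·6^{r−1} = 4^{r+1} + 6^{r+1}.
So the formula holds for r+1, and by strong induction w_n = 4^n + 6^n for all n ≥ 0.

w_n = 4^n + 6^n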